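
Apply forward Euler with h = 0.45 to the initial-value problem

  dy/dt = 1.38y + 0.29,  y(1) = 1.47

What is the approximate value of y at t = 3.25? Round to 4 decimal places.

18.5944

Euler: y_{n+1} = y_n + h·f(t_n, y_n).
t=1.000000, y=1.470000: f=2.318600 → y ← 1.470000 + 0.45·2.318600 = 2.513370
t=1.450000, y=2.513370: f=3.758451 → y ← 2.513370 + 0.45·3.758451 = 4.204673
t=1.900000, y=4.204673: f=6.092448 → y ← 4.204673 + 0.45·6.092448 = 6.946275
t=2.350000, y=6.946275: f=9.875859 → y ← 6.946275 + 0.45·9.875859 = 11.390411
t=2.800000, y=11.390411: f=16.008767 → y ← 11.390411 + 0.45·16.008767 = 18.594356
y(3.25) ≈ 18.5944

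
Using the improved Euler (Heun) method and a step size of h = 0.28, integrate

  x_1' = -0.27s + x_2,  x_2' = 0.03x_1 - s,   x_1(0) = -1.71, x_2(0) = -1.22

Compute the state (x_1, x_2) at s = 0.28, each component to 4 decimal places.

-2.0642, -1.2750

Heun on (x_1,x_2): k1 = f(s_n, state_n); k2 = f(s_n + h, state_n + h·k1); state_{n+1} = state_n + (h/2)·(k1 + k2).
0.000000: (-1.710000, -1.220000)
  k1 = (-1.220000, -0.051300)
  predictor → (-2.051600, -1.234364)
  k2 = (-1.309964, -0.341548)
  → (-2.064195, -1.274999)
(x_1(0.28), x_2(0.28)) ≈ (-2.0642, -1.2750)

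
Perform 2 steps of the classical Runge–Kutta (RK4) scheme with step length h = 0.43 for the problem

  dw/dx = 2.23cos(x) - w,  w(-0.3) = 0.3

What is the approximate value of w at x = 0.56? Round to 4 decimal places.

RK4: k1 = f(x_n, w_n); k2 = f(x_n + h/2, w_n + (h/2)·k1); k3 = f(x_n + h/2, w_n + (h/2)·k2); k4 = f(x_n + h, w_n + h·k3); w_{n+1} = w_n + (h/6)·(k1 + 2k2 + 2k3 + k4).
x=-0.300000, w=0.300000:
  k1 = f(-0.300000, 0.300000) = 1.830400
  k2 = f(-0.085000, 0.693536) = 1.528413
  k3 = f(-0.085000, 0.628609) = 1.593340
  k4 = f(0.130000, 0.985136) = 1.226047
  w ← 0.300000 + (0.43/6)·(k1 + 2k2 + 2k3 + k4) = 0.966497
x=0.130000, w=0.966497:
  k1 = f(0.130000, 0.966497) = 1.244686
  k2 = f(0.345000, 1.234104) = 0.864494
  k3 = f(0.345000, 1.152363) = 0.946235
  k4 = f(0.560000, 1.373378) = 0.516001
  w ← 0.966497 + (0.43/6)·(k1 + 2k2 + 2k3 + k4) = 1.352217
w(0.56) ≈ 1.3522

1.3522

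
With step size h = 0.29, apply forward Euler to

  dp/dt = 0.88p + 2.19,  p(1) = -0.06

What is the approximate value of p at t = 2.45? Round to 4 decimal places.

Euler: p_{n+1} = p_n + h·f(t_n, p_n).
t=1.000000, p=-0.060000: f=2.137200 → p ← -0.060000 + 0.29·2.137200 = 0.559788
t=1.290000, p=0.559788: f=2.682613 → p ← 0.559788 + 0.29·2.682613 = 1.337746
t=1.580000, p=1.337746: f=3.367216 → p ← 1.337746 + 0.29·3.367216 = 2.314239
t=1.870000, p=2.314239: f=4.226530 → p ← 2.314239 + 0.29·4.226530 = 3.539932
t=2.160000, p=3.539932: f=5.305140 → p ← 3.539932 + 0.29·5.305140 = 5.078423
p(2.45) ≈ 5.0784

5.0784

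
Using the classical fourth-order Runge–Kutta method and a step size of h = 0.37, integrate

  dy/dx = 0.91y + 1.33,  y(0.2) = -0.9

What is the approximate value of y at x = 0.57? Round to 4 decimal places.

RK4: k1 = f(x_n, y_n); k2 = f(x_n + h/2, y_n + (h/2)·k1); k3 = f(x_n + h/2, y_n + (h/2)·k2); k4 = f(x_n + h, y_n + h·k3); y_{n+1} = y_n + (h/6)·(k1 + 2k2 + 2k3 + k4).
x=0.200000, y=-0.900000:
  k1 = f(0.200000, -0.900000) = 0.511000
  k2 = f(0.385000, -0.805465) = 0.597027
  k3 = f(0.385000, -0.789550) = 0.611509
  k4 = f(0.570000, -0.673741) = 0.716895
  y ← -0.900000 + (0.37/6)·(k1 + 2k2 + 2k3 + k4) = -0.675227
y(0.57) ≈ -0.6752

-0.6752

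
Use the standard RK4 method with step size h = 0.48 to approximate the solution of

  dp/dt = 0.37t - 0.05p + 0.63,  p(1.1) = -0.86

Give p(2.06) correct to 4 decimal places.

RK4: k1 = f(t_n, p_n); k2 = f(t_n + h/2, p_n + (h/2)·k1); k3 = f(t_n + h/2, p_n + (h/2)·k2); k4 = f(t_n + h, p_n + h·k3); p_{n+1} = p_n + (h/6)·(k1 + 2k2 + 2k3 + k4).
t=1.100000, p=-0.860000:
  k1 = f(1.100000, -0.860000) = 1.080000
  k2 = f(1.340000, -0.600800) = 1.155840
  k3 = f(1.340000, -0.582598) = 1.154930
  k4 = f(1.580000, -0.305634) = 1.229882
  p ← -0.860000 + (0.48/6)·(k1 + 2k2 + 2k3 + k4) = -0.305486
t=1.580000, p=-0.305486:
  k1 = f(1.580000, -0.305486) = 1.229874
  k2 = f(1.820000, -0.010316) = 1.303916
  k3 = f(1.820000, 0.007454) = 1.303027
  k4 = f(2.060000, 0.319967) = 1.376202
  p ← -0.305486 + (0.48/6)·(k1 + 2k2 + 2k3 + k4) = 0.320111
p(2.06) ≈ 0.3201

0.3201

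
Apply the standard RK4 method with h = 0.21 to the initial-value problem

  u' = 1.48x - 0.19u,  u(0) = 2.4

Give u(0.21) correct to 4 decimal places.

2.3383

RK4: k1 = f(x_n, u_n); k2 = f(x_n + h/2, u_n + (h/2)·k1); k3 = f(x_n + h/2, u_n + (h/2)·k2); k4 = f(x_n + h, u_n + h·k3); u_{n+1} = u_n + (h/6)·(k1 + 2k2 + 2k3 + k4).
x=0.000000, u=2.400000:
  k1 = f(0.000000, 2.400000) = -0.456000
  k2 = f(0.105000, 2.352120) = -0.291503
  k3 = f(0.105000, 2.369392) = -0.294785
  k4 = f(0.210000, 2.338095) = -0.133438
  u ← 2.400000 + (0.21/6)·(k1 + 2k2 + 2k3 + k4) = 2.338330
u(0.21) ≈ 2.3383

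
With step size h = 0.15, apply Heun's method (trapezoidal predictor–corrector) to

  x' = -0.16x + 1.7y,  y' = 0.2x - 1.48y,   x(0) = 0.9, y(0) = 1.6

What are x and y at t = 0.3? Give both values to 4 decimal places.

1.5091, 1.0923

Heun on (x,y): k1 = f(t_n, state_n); k2 = f(t_n + h, state_n + h·k1); state_{n+1} = state_n + (h/2)·(k1 + k2).
0.000000: (0.900000, 1.600000)
  k1 = (2.576000, -2.188000)
  predictor → (1.286400, 1.271800)
  k2 = (1.956236, -1.624984)
  → (1.239918, 1.314026)
0.150000: (1.239918, 1.314026)
  k1 = (2.035458, -1.696775)
  predictor → (1.545236, 1.059510)
  k2 = (1.553929, -1.259027)
  → (1.509122, 1.092341)
(x(0.3), y(0.3)) ≈ (1.5091, 1.0923)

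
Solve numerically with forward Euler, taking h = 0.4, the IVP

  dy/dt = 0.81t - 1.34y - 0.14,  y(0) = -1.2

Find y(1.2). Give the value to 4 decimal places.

0.1054

Euler: y_{n+1} = y_n + h·f(t_n, y_n).
t=0.000000, y=-1.200000: f=1.468000 → y ← -1.200000 + 0.4·1.468000 = -0.612800
t=0.400000, y=-0.612800: f=1.005152 → y ← -0.612800 + 0.4·1.005152 = -0.210739
t=0.800000, y=-0.210739: f=0.790391 → y ← -0.210739 + 0.4·0.790391 = 0.105417
y(1.2) ≈ 0.1054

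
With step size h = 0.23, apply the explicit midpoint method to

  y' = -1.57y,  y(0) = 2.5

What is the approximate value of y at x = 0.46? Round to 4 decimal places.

1.2394

Midpoint: k1 = f(x_n, y_n); k2 = f(x_n + h/2, y_n + (h/2)·k1); y_{n+1} = y_n + h·k2.
x=0.000000, y=2.500000:
  k1 = f(0.000000, 2.500000) = -3.925000
  k2 = f(0.115000, 2.048625) = -3.216341
  y ← 2.500000 + 0.23·(-3.216341) = 1.760242
x=0.230000, y=1.760242:
  k1 = f(0.230000, 1.760242) = -2.763579
  k2 = f(0.345000, 1.442430) = -2.264615
  y ← 1.760242 + 0.23·(-2.264615) = 1.239380
y(0.46) ≈ 1.2394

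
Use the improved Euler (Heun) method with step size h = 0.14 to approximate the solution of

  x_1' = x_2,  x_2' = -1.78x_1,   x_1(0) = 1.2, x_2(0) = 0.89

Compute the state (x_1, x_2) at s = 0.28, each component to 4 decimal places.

Heun on (x_1,x_2): k1 = f(s_n, state_n); k2 = f(s_n + h, state_n + h·k1); state_{n+1} = state_n + (h/2)·(k1 + k2).
0.000000: (1.200000, 0.890000)
  k1 = (0.890000, -2.136000)
  predictor → (1.324600, 0.590960)
  k2 = (0.590960, -2.357788)
  → (1.303667, 0.575435)
0.140000: (1.303667, 0.575435)
  k1 = (0.575435, -2.320528)
  predictor → (1.384228, 0.250561)
  k2 = (0.250561, -2.463926)
  → (1.361487, 0.240523)
(x_1(0.28), x_2(0.28)) ≈ (1.3615, 0.2405)

1.3615, 0.2405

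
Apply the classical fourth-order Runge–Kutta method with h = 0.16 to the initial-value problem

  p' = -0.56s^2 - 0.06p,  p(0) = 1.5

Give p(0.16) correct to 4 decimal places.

1.4849

RK4: k1 = f(s_n, p_n); k2 = f(s_n + h/2, p_n + (h/2)·k1); k3 = f(s_n + h/2, p_n + (h/2)·k2); k4 = f(s_n + h, p_n + h·k3); p_{n+1} = p_n + (h/6)·(k1 + 2k2 + 2k3 + k4).
s=0.000000, p=1.500000:
  k1 = f(0.000000, 1.500000) = -0.090000
  k2 = f(0.080000, 1.492800) = -0.093152
  k3 = f(0.080000, 1.492548) = -0.093137
  k4 = f(0.160000, 1.485098) = -0.103442
  p ← 1.500000 + (0.16/6)·(k1 + 2k2 + 2k3 + k4) = 1.484906
p(0.16) ≈ 1.4849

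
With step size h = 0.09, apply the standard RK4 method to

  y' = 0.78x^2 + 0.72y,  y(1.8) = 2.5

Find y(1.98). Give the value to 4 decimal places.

RK4: k1 = f(x_n, y_n); k2 = f(x_n + h/2, y_n + (h/2)·k1); k3 = f(x_n + h/2, y_n + (h/2)·k2); k4 = f(x_n + h, y_n + h·k3); y_{n+1} = y_n + (h/6)·(k1 + 2k2 + 2k3 + k4).
x=1.800000, y=2.500000:
  k1 = f(1.800000, 2.500000) = 4.327200
  k2 = f(1.845000, 2.694724) = 4.595341
  k3 = f(1.845000, 2.706790) = 4.604029
  k4 = f(1.890000, 2.914363) = 4.884579
  y ← 2.500000 + (0.09/6)·(k1 + 2k2 + 2k3 + k4) = 2.914158
x=1.890000, y=2.914158:
  k1 = f(1.890000, 2.914158) = 4.884432
  k2 = f(1.935000, 3.133957) = 5.176945
  k3 = f(1.935000, 3.147120) = 5.186422
  k4 = f(1.980000, 3.380936) = 5.492186
  y ← 2.914158 + (0.09/6)·(k1 + 2k2 + 2k3 + k4) = 3.380708
y(1.98) ≈ 3.3807

3.3807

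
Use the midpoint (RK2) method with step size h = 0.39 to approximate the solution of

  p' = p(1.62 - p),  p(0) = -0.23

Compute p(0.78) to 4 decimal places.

-1.0476

Midpoint: k1 = f(t_n, p_n); k2 = f(t_n + h/2, p_n + (h/2)·k1); p_{n+1} = p_n + h·k2.
t=0.000000, p=-0.230000:
  k1 = f(0.000000, -0.230000) = -0.425500
  k2 = f(0.195000, -0.312973) = -0.604967
  p ← -0.230000 + 0.39·(-0.604967) = -0.465937
t=0.390000, p=-0.465937:
  k1 = f(0.390000, -0.465937) = -0.971916
  k2 = f(0.585000, -0.655461) = -1.491475
  p ← -0.465937 + 0.39·(-1.491475) = -1.047613
p(0.78) ≈ -1.0476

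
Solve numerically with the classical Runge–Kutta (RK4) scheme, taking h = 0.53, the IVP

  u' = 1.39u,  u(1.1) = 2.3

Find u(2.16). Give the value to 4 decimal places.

RK4: k1 = f(t_n, u_n); k2 = f(t_n + h/2, u_n + (h/2)·k1); k3 = f(t_n + h/2, u_n + (h/2)·k2); k4 = f(t_n + h, u_n + h·k3); u_{n+1} = u_n + (h/6)·(k1 + 2k2 + 2k3 + k4).
t=1.100000, u=2.300000:
  k1 = f(1.100000, 2.300000) = 3.197000
  k2 = f(1.365000, 3.147205) = 4.374615
  k3 = f(1.365000, 3.459273) = 4.808389
  k4 = f(1.630000, 4.848446) = 6.739340
  u ← 2.300000 + (0.53/6)·(k1 + 2k2 + 2k3 + k4) = 4.800041
t=1.630000, u=4.800041:
  k1 = f(1.630000, 4.800041) = 6.672057
  k2 = f(1.895000, 6.568136) = 9.129709
  k3 = f(1.895000, 7.219414) = 10.034985
  k4 = f(2.160000, 10.118583) = 14.064830
  u ← 4.800041 + (0.53/6)·(k1 + 2k2 + 2k3 + k4) = 10.017562
u(2.16) ≈ 10.0176

10.0176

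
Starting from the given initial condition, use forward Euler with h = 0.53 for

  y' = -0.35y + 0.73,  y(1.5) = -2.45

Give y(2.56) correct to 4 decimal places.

Euler: y_{n+1} = y_n + h·f(x_n, y_n).
x=1.500000, y=-2.450000: f=1.587500 → y ← -2.450000 + 0.53·1.587500 = -1.608625
x=2.030000, y=-1.608625: f=1.293019 → y ← -1.608625 + 0.53·1.293019 = -0.923325
y(2.56) ≈ -0.9233

-0.9233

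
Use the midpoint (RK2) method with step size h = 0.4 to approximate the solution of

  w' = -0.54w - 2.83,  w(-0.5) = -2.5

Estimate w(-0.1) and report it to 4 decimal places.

-3.0281

Midpoint: k1 = f(t_n, w_n); k2 = f(t_n + h/2, w_n + (h/2)·k1); w_{n+1} = w_n + h·k2.
t=-0.500000, w=-2.500000:
  k1 = f(-0.500000, -2.500000) = -1.480000
  k2 = f(-0.300000, -2.796000) = -1.320160
  w ← -2.500000 + 0.4·(-1.320160) = -3.028064
w(-0.1) ≈ -3.0281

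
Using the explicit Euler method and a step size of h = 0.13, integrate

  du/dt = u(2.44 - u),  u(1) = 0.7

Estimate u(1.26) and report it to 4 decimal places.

Euler: u_{n+1} = u_n + h·f(t_n, u_n).
t=1.000000, u=0.700000: f=1.218000 → u ← 0.700000 + 0.13·1.218000 = 0.858340
t=1.130000, u=0.858340: f=1.357602 → u ← 0.858340 + 0.13·1.357602 = 1.034828
u(1.26) ≈ 1.0348

1.0348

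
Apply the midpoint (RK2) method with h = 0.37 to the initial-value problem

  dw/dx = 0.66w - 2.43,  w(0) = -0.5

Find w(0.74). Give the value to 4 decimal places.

Midpoint: k1 = f(x_n, w_n); k2 = f(x_n + h/2, w_n + (h/2)·k1); w_{n+1} = w_n + h·k2.
x=0.000000, w=-0.500000:
  k1 = f(0.000000, -0.500000) = -2.760000
  k2 = f(0.185000, -1.010600) = -3.096996
  w ← -0.500000 + 0.37·(-3.096996) = -1.645889
x=0.370000, w=-1.645889:
  k1 = f(0.370000, -1.645889) = -3.516286
  k2 = f(0.555000, -2.296402) = -3.945625
  w ← -1.645889 + 0.37·(-3.945625) = -3.105770
w(0.74) ≈ -3.1058

-3.1058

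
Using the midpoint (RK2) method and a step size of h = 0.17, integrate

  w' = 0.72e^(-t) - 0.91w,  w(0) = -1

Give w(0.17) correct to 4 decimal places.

Midpoint: k1 = f(t_n, w_n); k2 = f(t_n + h/2, w_n + (h/2)·k1); w_{n+1} = w_n + h·k2.
t=0.000000, w=-1.000000:
  k1 = f(0.000000, -1.000000) = 1.630000
  k2 = f(0.085000, -0.861450) = 1.445248
  w ← -1.000000 + 0.17·1.445248 = -0.754308
w(0.17) ≈ -0.7543

-0.7543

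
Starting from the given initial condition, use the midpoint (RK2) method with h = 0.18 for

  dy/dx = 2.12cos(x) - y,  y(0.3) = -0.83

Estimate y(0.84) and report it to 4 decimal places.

Midpoint: k1 = f(x_n, y_n); k2 = f(x_n + h/2, y_n + (h/2)·k1); y_{n+1} = y_n + h·k2.
x=0.300000, y=-0.830000:
  k1 = f(0.300000, -0.830000) = 2.855313
  k2 = f(0.390000, -0.573022) = 2.533829
  y ← -0.830000 + 0.18·2.533829 = -0.373911
x=0.480000, y=-0.373911:
  k1 = f(0.480000, -0.373911) = 2.254340
  k2 = f(0.570000, -0.171020) = 1.955850
  y ← -0.373911 + 0.18·1.955850 = -0.021858
x=0.660000, y=-0.021858:
  k1 = f(0.660000, -0.021858) = 1.696641
  k2 = f(0.750000, 0.130840) = 1.420340
  y ← -0.021858 + 0.18·1.420340 = 0.233804
y(0.84) ≈ 0.2338

0.2338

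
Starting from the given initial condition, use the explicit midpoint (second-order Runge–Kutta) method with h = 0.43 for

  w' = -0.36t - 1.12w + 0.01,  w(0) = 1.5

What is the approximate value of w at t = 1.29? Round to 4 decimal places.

Midpoint: k1 = f(t_n, w_n); k2 = f(t_n + h/2, w_n + (h/2)·k1); w_{n+1} = w_n + h·k2.
t=0.000000, w=1.500000:
  k1 = f(0.000000, 1.500000) = -1.670000
  k2 = f(0.215000, 1.140950) = -1.345264
  w ← 1.500000 + 0.43·(-1.345264) = 0.921536
t=0.430000, w=0.921536:
  k1 = f(0.430000, 0.921536) = -1.176921
  k2 = f(0.645000, 0.668498) = -0.970918
  w ← 0.921536 + 0.43·(-0.970918) = 0.504042
t=0.860000, w=0.504042:
  k1 = f(0.860000, 0.504042) = -0.864127
  k2 = f(1.075000, 0.318254) = -0.733445
  w ← 0.504042 + 0.43·(-0.733445) = 0.188660
w(1.29) ≈ 0.1887

0.1887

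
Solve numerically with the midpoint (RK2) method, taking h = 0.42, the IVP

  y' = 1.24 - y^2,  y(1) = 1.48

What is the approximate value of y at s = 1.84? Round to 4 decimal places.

1.2171

Midpoint: k1 = f(s_n, y_n); k2 = f(s_n + h/2, y_n + (h/2)·k1); y_{n+1} = y_n + h·k2.
s=1.000000, y=1.480000:
  k1 = f(1.000000, 1.480000) = -0.950400
  k2 = f(1.210000, 1.280416) = -0.399465
  y ← 1.480000 + 0.42·(-0.399465) = 1.312225
s=1.420000, y=1.312225:
  k1 = f(1.420000, 1.312225) = -0.481934
  k2 = f(1.630000, 1.211019) = -0.226566
  y ← 1.312225 + 0.42·(-0.226566) = 1.217067
y(1.84) ≈ 1.2171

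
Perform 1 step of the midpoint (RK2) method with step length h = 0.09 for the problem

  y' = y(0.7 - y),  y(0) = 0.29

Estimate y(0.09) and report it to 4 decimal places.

0.3008

Midpoint: k1 = f(s_n, y_n); k2 = f(s_n + h/2, y_n + (h/2)·k1); y_{n+1} = y_n + h·k2.
s=0.000000, y=0.290000:
  k1 = f(0.000000, 0.290000) = 0.118900
  k2 = f(0.045000, 0.295350) = 0.119513
  y ← 0.290000 + 0.09·0.119513 = 0.300756
y(0.09) ≈ 0.3008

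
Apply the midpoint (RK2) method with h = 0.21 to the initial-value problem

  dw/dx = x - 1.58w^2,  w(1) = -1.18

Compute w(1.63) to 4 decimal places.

-4.9047

Midpoint: k1 = f(x_n, w_n); k2 = f(x_n + h/2, w_n + (h/2)·k1); w_{n+1} = w_n + h·k2.
x=1.000000, w=-1.180000:
  k1 = f(1.000000, -1.180000) = -1.199992
  k2 = f(1.105000, -1.305999) = -1.589901
  w ← -1.180000 + 0.21·(-1.589901) = -1.513879
x=1.210000, w=-1.513879:
  k1 = f(1.210000, -1.513879) = -2.411092
  k2 = f(1.315000, -1.767044) = -3.618462
  w ← -1.513879 + 0.21·(-3.618462) = -2.273756
x=1.420000, w=-2.273756:
  k1 = f(1.420000, -2.273756) = -6.748549
  k2 = f(1.525000, -2.982354) = -12.528208
  w ← -2.273756 + 0.21·(-12.528208) = -4.904680
w(1.63) ≈ -4.9047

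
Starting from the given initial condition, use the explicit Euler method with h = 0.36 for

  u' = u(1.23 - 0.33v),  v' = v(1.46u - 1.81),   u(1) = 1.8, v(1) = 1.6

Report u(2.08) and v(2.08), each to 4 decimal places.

Euler on (u,v): u_{n+1} = u_n + h·u', v_{n+1} = v_n + h·v'.
1.000000: (1.800000, 1.600000); f=(1.263600, 1.308800) → (2.254896, 2.071168)
1.360000: (2.254896, 2.071168); f=(1.232333, 3.069778) → (2.698536, 3.176288)
1.720000: (2.698536, 3.176288); f=(0.490661, 6.765057) → (2.875174, 5.611709)
(u(2.08), v(2.08)) ≈ (2.8752, 5.6117)

2.8752, 5.6117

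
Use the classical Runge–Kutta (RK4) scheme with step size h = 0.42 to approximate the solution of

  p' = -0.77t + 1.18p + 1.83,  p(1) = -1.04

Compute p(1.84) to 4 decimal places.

RK4: k1 = f(t_n, p_n); k2 = f(t_n + h/2, p_n + (h/2)·k1); k3 = f(t_n + h/2, p_n + (h/2)·k2); k4 = f(t_n + h, p_n + h·k3); p_{n+1} = p_n + (h/6)·(k1 + 2k2 + 2k3 + k4).
t=1.000000, p=-1.040000:
  k1 = f(1.000000, -1.040000) = -0.167200
  k2 = f(1.210000, -1.075112) = -0.370332
  k3 = f(1.210000, -1.117770) = -0.420668
  k4 = f(1.420000, -1.216681) = -0.699083
  p ← -1.040000 + (0.42/6)·(k1 + 2k2 + 2k3 + k4) = -1.211380
t=1.420000, p=-1.211380:
  k1 = f(1.420000, -1.211380) = -0.692828
  k2 = f(1.630000, -1.356874) = -1.026211
  k3 = f(1.630000, -1.426884) = -1.108823
  k4 = f(1.840000, -1.677086) = -1.565761
  p ← -1.211380 + (0.42/6)·(k1 + 2k2 + 2k3 + k4) = -1.668386
p(1.84) ≈ -1.6684

-1.6684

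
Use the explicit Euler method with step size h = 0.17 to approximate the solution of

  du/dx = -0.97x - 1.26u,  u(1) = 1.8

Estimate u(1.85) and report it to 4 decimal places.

-0.2263

Euler: u_{n+1} = u_n + h·f(x_n, u_n).
x=1.000000, u=1.800000: f=-3.238000 → u ← 1.800000 + 0.17·(-3.238000) = 1.249540
x=1.170000, u=1.249540: f=-2.709320 → u ← 1.249540 + 0.17·(-2.709320) = 0.788956
x=1.340000, u=0.788956: f=-2.293884 → u ← 0.788956 + 0.17·(-2.293884) = 0.398995
x=1.510000, u=0.398995: f=-1.967434 → u ← 0.398995 + 0.17·(-1.967434) = 0.064531
x=1.680000, u=0.064531: f=-1.710910 → u ← 0.064531 + 0.17·(-1.710910) = -0.226323
u(1.85) ≈ -0.2263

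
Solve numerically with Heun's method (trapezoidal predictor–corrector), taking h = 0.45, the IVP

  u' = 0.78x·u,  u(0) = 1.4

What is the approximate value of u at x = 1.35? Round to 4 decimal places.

Heun: k1 = f(x_n, u_n); k2 = f(x_n + h, u_n + h·k1); u_{n+1} = u_n + (h/2)·(k1 + k2).
x=0.000000, u=1.400000:
  k1 = f(0.000000, 1.400000) = 0.000000
  k2 = f(0.450000, 1.400000) = 0.491400
  u ← 1.400000 + (0.45/2)·(0.000000 + 0.491400) = 1.510565
x=0.450000, u=1.510565:
  k1 = f(0.450000, 1.510565) = 0.530208
  k2 = f(0.900000, 1.749159) = 1.227909
  u ← 1.510565 + (0.45/2)·(0.530208 + 1.227909) = 1.906141
x=0.900000, u=1.906141:
  k1 = f(0.900000, 1.906141) = 1.338111
  k2 = f(1.350000, 2.508292) = 2.641231
  u ← 1.906141 + (0.45/2)·(1.338111 + 2.641231) = 2.801494
u(1.35) ≈ 2.8015

2.8015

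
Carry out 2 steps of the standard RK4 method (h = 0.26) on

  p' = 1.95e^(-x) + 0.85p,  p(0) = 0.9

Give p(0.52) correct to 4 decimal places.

2.4135

RK4: k1 = f(x_n, p_n); k2 = f(x_n + h/2, p_n + (h/2)·k1); k3 = f(x_n + h/2, p_n + (h/2)·k2); k4 = f(x_n + h, p_n + h·k3); p_{n+1} = p_n + (h/6)·(k1 + 2k2 + 2k3 + k4).
x=0.000000, p=0.900000:
  k1 = f(0.000000, 0.900000) = 2.715000
  k2 = f(0.130000, 1.252950) = 2.777294
  k3 = f(0.130000, 1.261048) = 2.784177
  k4 = f(0.260000, 1.623886) = 2.883854
  p ← 0.900000 + (0.26/6)·(k1 + 2k2 + 2k3 + k4) = 1.624611
x=0.260000, p=1.624611:
  k1 = f(0.260000, 1.624611) = 2.884470
  k2 = f(0.390000, 1.999592) = 3.019914
  k3 = f(0.390000, 2.017200) = 3.034881
  k4 = f(0.520000, 2.413680) = 3.210943
  p ← 1.624611 + (0.26/6)·(k1 + 2k2 + 2k3 + k4) = 2.413495
p(0.52) ≈ 2.4135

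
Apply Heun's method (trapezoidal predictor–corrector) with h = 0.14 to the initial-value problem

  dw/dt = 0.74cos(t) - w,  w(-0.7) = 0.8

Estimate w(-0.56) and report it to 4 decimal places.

0.7738

Heun: k1 = f(t_n, w_n); k2 = f(t_n + h, w_n + h·k1); w_{n+1} = w_n + (h/2)·(k1 + k2).
t=-0.700000, w=0.800000:
  k1 = f(-0.700000, 0.800000) = -0.234017
  k2 = f(-0.560000, 0.767238) = -0.140269
  w ← 0.800000 + (0.14/2)·(-0.234017 + (-0.140269)) = 0.773800
w(-0.56) ≈ 0.7738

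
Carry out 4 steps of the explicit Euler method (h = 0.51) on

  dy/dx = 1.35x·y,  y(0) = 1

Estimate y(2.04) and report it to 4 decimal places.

4.7228

Euler: y_{n+1} = y_n + h·f(x_n, y_n).
x=0.000000, y=1.000000: f=0.000000 → y ← 1.000000 + 0.51·0.000000 = 1.000000
x=0.510000, y=1.000000: f=0.688500 → y ← 1.000000 + 0.51·0.688500 = 1.351135
x=1.020000, y=1.351135: f=1.860513 → y ← 1.351135 + 0.51·1.860513 = 2.299997
x=1.530000, y=2.299997: f=4.750643 → y ← 2.299997 + 0.51·4.750643 = 4.722824
y(2.04) ≈ 4.7228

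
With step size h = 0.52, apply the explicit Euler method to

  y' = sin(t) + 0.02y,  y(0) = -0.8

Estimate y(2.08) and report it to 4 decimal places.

0.4031

Euler: y_{n+1} = y_n + h·f(t_n, y_n).
t=0.000000, y=-0.800000: f=-0.016000 → y ← -0.800000 + 0.52·(-0.016000) = -0.808320
t=0.520000, y=-0.808320: f=0.480714 → y ← -0.808320 + 0.52·0.480714 = -0.558349
t=1.040000, y=-0.558349: f=0.851237 → y ← -0.558349 + 0.52·0.851237 = -0.115705
t=1.560000, y=-0.115705: f=0.997628 → y ← -0.115705 + 0.52·0.997628 = 0.403061
y(2.08) ≈ 0.4031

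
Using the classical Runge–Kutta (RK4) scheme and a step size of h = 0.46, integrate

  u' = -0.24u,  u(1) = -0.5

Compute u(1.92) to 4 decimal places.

RK4: k1 = f(s_n, u_n); k2 = f(s_n + h/2, u_n + (h/2)·k1); k3 = f(s_n + h/2, u_n + (h/2)·k2); k4 = f(s_n + h, u_n + h·k3); u_{n+1} = u_n + (h/6)·(k1 + 2k2 + 2k3 + k4).
s=1.000000, u=-0.500000:
  k1 = f(1.000000, -0.500000) = 0.120000
  k2 = f(1.230000, -0.472400) = 0.113376
  k3 = f(1.230000, -0.473924) = 0.113742
  k4 = f(1.460000, -0.447679) = 0.107443
  u ← -0.500000 + (0.46/6)·(k1 + 2k2 + 2k3 + k4) = -0.447738
s=1.460000, u=-0.447738:
  k1 = f(1.460000, -0.447738) = 0.107457
  k2 = f(1.690000, -0.423023) = 0.101525
  k3 = f(1.690000, -0.424387) = 0.101853
  k4 = f(1.920000, -0.400886) = 0.096213
  u ← -0.447738 + (0.46/6)·(k1 + 2k2 + 2k3 + k4) = -0.400939
u(1.92) ≈ -0.4009

-0.4009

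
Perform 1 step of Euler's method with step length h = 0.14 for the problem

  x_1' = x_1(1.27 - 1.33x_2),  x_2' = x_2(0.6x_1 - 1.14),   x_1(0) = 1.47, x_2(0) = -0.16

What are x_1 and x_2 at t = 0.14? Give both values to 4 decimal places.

1.7752, -0.1542

Euler on (x_1,x_2): x_1_{n+1} = x_1_n + h·x_1', x_2_{n+1} = x_2_n + h·x_2'.
0.000000: (1.470000, -0.160000); f=(2.179716, 0.041280) → (1.775160, -0.154221)
(x_1(0.14), x_2(0.14)) ≈ (1.7752, -0.1542)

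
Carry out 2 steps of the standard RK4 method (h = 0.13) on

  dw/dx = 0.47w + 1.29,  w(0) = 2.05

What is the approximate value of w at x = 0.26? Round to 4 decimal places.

2.6732

RK4: k1 = f(x_n, w_n); k2 = f(x_n + h/2, w_n + (h/2)·k1); k3 = f(x_n + h/2, w_n + (h/2)·k2); k4 = f(x_n + h, w_n + h·k3); w_{n+1} = w_n + (h/6)·(k1 + 2k2 + 2k3 + k4).
x=0.000000, w=2.050000:
  k1 = f(0.000000, 2.050000) = 2.253500
  k2 = f(0.065000, 2.196477) = 2.322344
  k3 = f(0.065000, 2.200952) = 2.324448
  k4 = f(0.130000, 2.352178) = 2.395524
  w ← 2.050000 + (0.13/6)·(k1 + 2k2 + 2k3 + k4) = 2.352090
x=0.130000, w=2.352090:
  k1 = f(0.130000, 2.352090) = 2.395482
  k2 = f(0.195000, 2.507796) = 2.468664
  k3 = f(0.195000, 2.512553) = 2.470900
  k4 = f(0.260000, 2.673307) = 2.546454
  w ← 2.352090 + (0.13/6)·(k1 + 2k2 + 2k3 + k4) = 2.673213
w(0.26) ≈ 2.6732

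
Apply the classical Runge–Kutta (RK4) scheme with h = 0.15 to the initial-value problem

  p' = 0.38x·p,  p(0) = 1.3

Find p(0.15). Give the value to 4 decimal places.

1.3056

RK4: k1 = f(x_n, p_n); k2 = f(x_n + h/2, p_n + (h/2)·k1); k3 = f(x_n + h/2, p_n + (h/2)·k2); k4 = f(x_n + h, p_n + h·k3); p_{n+1} = p_n + (h/6)·(k1 + 2k2 + 2k3 + k4).
x=0.000000, p=1.300000:
  k1 = f(0.000000, 1.300000) = 0.000000
  k2 = f(0.075000, 1.300000) = 0.037050
  k3 = f(0.075000, 1.302779) = 0.037129
  k4 = f(0.150000, 1.305569) = 0.074417
  p ← 1.300000 + (0.15/6)·(k1 + 2k2 + 2k3 + k4) = 1.305569
p(0.15) ≈ 1.3056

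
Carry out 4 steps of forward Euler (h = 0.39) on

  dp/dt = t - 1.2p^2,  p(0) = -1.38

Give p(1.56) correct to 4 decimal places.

Euler: p_{n+1} = p_n + h·f(t_n, p_n).
t=0.000000, p=-1.380000: f=-2.285280 → p ← -1.380000 + 0.39·(-2.285280) = -2.271259
t=0.390000, p=-2.271259: f=-5.800342 → p ← -2.271259 + 0.39·(-5.800342) = -4.533393
t=0.780000, p=-4.533393: f=-23.881978 → p ← -4.533393 + 0.39·(-23.881978) = -13.847364
t=1.170000, p=-13.847364: f=-228.929389 → p ← -13.847364 + 0.39·(-228.929389) = -103.129826
p(1.56) ≈ -103.1298

-103.1298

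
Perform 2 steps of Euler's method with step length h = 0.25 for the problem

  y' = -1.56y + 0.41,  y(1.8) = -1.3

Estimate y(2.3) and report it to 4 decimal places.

Euler: y_{n+1} = y_n + h·f(s_n, y_n).
s=1.800000, y=-1.300000: f=2.438000 → y ← -1.300000 + 0.25·2.438000 = -0.690500
s=2.050000, y=-0.690500: f=1.487180 → y ← -0.690500 + 0.25·1.487180 = -0.318705
y(2.3) ≈ -0.3187

-0.3187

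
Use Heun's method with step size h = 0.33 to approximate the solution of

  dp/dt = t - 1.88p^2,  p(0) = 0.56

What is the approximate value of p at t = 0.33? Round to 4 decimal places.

Heun: k1 = f(t_n, p_n); k2 = f(t_n + h, p_n + h·k1); p_{n+1} = p_n + (h/2)·(k1 + k2).
t=0.000000, p=0.560000:
  k1 = f(0.000000, 0.560000) = -0.589568
  k2 = f(0.330000, 0.365443) = 0.078929
  p ← 0.560000 + (0.33/2)·(-0.589568 + 0.078929) = 0.475745
p(0.33) ≈ 0.4757

0.4757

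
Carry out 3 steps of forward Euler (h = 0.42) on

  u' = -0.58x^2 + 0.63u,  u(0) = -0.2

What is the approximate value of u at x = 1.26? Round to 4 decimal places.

-0.6307

Euler: u_{n+1} = u_n + h·f(x_n, u_n).
x=0.000000, u=-0.200000: f=-0.126000 → u ← -0.200000 + 0.42·(-0.126000) = -0.252920
x=0.420000, u=-0.252920: f=-0.261652 → u ← -0.252920 + 0.42·(-0.261652) = -0.362814
x=0.840000, u=-0.362814: f=-0.637821 → u ← -0.362814 + 0.42·(-0.637821) = -0.630698
u(1.26) ≈ -0.6307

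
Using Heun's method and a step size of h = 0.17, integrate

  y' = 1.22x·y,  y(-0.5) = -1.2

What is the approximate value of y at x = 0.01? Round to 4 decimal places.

Heun: k1 = f(x_n, y_n); k2 = f(x_n + h, y_n + h·k1); y_{n+1} = y_n + (h/2)·(k1 + k2).
x=-0.500000, y=-1.200000:
  k1 = f(-0.500000, -1.200000) = 0.732000
  k2 = f(-0.330000, -1.075560) = 0.433020
  y ← -1.200000 + (0.17/2)·(0.732000 + 0.433020) = -1.100973
x=-0.330000, y=-1.100973:
  k1 = f(-0.330000, -1.100973) = 0.443252
  k2 = f(-0.160000, -1.025620) = 0.200201
  y ← -1.100973 + (0.17/2)·(0.443252 + 0.200201) = -1.046280
x=-0.160000, y=-1.046280:
  k1 = f(-0.160000, -1.046280) = 0.204234
  k2 = f(0.010000, -1.011560) = -0.012341
  y ← -1.046280 + (0.17/2)·(0.204234 + (-0.012341)) = -1.029969
y(0.01) ≈ -1.0300

-1.0300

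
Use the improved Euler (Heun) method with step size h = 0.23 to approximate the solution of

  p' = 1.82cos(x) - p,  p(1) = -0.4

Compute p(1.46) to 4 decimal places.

Heun: k1 = f(x_n, p_n); k2 = f(x_n + h, p_n + h·k1); p_{n+1} = p_n + (h/2)·(k1 + k2).
x=1.000000, p=-0.400000:
  k1 = f(1.000000, -0.400000) = 1.383350
  k2 = f(1.230000, -0.081829) = 0.690142
  p ← -0.400000 + (0.23/2)·(1.383350 + 0.690142) = -0.161548
x=1.230000, p=-0.161548:
  k1 = f(1.230000, -0.161548) = 0.769861
  k2 = f(1.460000, 0.015520) = 0.185717
  p ← -0.161548 + (0.23/2)·(0.769861 + 0.185717) = -0.051657
p(1.46) ≈ -0.0517

-0.0517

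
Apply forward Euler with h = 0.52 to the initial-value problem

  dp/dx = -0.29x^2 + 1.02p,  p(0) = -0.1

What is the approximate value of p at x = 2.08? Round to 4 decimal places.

Euler: p_{n+1} = p_n + h·f(x_n, p_n).
x=0.000000, p=-0.100000: f=-0.102000 → p ← -0.100000 + 0.52·(-0.102000) = -0.153040
x=0.520000, p=-0.153040: f=-0.234517 → p ← -0.153040 + 0.52·(-0.234517) = -0.274989
x=1.040000, p=-0.274989: f=-0.594153 → p ← -0.274989 + 0.52·(-0.594153) = -0.583948
x=1.560000, p=-0.583948: f=-1.301371 → p ← -0.583948 + 0.52·(-1.301371) = -1.260661
p(2.08) ≈ -1.2607

-1.2607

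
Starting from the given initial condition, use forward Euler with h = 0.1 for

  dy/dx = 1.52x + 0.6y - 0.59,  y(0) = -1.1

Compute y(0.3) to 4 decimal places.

Euler: y_{n+1} = y_n + h·f(x_n, y_n).
x=0.000000, y=-1.100000: f=-1.250000 → y ← -1.100000 + 0.1·(-1.250000) = -1.225000
x=0.100000, y=-1.225000: f=-1.173000 → y ← -1.225000 + 0.1·(-1.173000) = -1.342300
x=0.200000, y=-1.342300: f=-1.091380 → y ← -1.342300 + 0.1·(-1.091380) = -1.451438
y(0.3) ≈ -1.4514

-1.4514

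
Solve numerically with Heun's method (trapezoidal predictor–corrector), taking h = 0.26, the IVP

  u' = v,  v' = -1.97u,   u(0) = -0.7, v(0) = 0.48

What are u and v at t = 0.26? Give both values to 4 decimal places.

-0.5286, 0.8066

Heun on (u,v): k1 = f(t_n, state_n); k2 = f(t_n + h, state_n + h·k1); state_{n+1} = state_n + (h/2)·(k1 + k2).
0.000000: (-0.700000, 0.480000)
  k1 = (0.480000, 1.379000)
  predictor → (-0.575200, 0.838540)
  k2 = (0.838540, 1.133144)
  → (-0.528590, 0.806579)
(u(0.26), v(0.26)) ≈ (-0.5286, 0.8066)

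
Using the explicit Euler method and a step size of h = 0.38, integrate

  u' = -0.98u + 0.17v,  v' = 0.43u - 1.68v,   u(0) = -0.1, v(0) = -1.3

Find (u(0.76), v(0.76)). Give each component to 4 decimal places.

-0.1235, -0.1999

Euler on (u,v): u_{n+1} = u_n + h·u', v_{n+1} = v_n + h·v'.
0.000000: (-0.100000, -1.300000); f=(-0.123000, 2.141000) → (-0.146740, -0.486420)
0.380000: (-0.146740, -0.486420); f=(0.061114, 0.754087) → (-0.123517, -0.199867)
(u(0.76), v(0.76)) ≈ (-0.1235, -0.1999)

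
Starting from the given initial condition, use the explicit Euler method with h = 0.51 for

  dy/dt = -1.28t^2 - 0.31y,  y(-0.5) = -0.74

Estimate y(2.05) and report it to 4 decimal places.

-2.6514

Euler: y_{n+1} = y_n + h·f(t_n, y_n).
t=-0.500000, y=-0.740000: f=-0.090600 → y ← -0.740000 + 0.51·(-0.090600) = -0.786206
t=0.010000, y=-0.786206: f=0.243596 → y ← -0.786206 + 0.51·0.243596 = -0.661972
t=0.520000, y=-0.661972: f=-0.140901 → y ← -0.661972 + 0.51·(-0.140901) = -0.733831
t=1.030000, y=-0.733831: f=-1.130464 → y ← -0.733831 + 0.51·(-1.130464) = -1.310368
t=1.540000, y=-1.310368: f=-2.629434 → y ← -1.310368 + 0.51·(-2.629434) = -2.651379
y(2.05) ≈ -2.6514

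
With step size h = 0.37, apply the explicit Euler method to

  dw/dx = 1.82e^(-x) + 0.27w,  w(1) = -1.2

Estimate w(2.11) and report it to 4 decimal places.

Euler: w_{n+1} = w_n + h·f(x_n, w_n).
x=1.000000, w=-1.200000: f=0.345541 → w ← -1.200000 + 0.37·0.345541 = -1.072150
x=1.370000, w=-1.072150: f=0.172994 → w ← -1.072150 + 0.37·0.172994 = -1.008142
x=1.740000, w=-1.008142: f=0.047249 → w ← -1.008142 + 0.37·0.047249 = -0.990660
w(2.11) ≈ -0.9907

-0.9907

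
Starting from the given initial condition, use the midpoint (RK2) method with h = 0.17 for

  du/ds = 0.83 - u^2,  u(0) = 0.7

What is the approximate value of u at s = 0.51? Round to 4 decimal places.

0.8204

Midpoint: k1 = f(s_n, u_n); k2 = f(s_n + h/2, u_n + (h/2)·k1); u_{n+1} = u_n + h·k2.
s=0.000000, u=0.700000:
  k1 = f(0.000000, 0.700000) = 0.340000
  k2 = f(0.085000, 0.728900) = 0.298705
  u ← 0.700000 + 0.17·0.298705 = 0.750780
s=0.170000, u=0.750780:
  k1 = f(0.170000, 0.750780) = 0.266330
  k2 = f(0.255000, 0.773418) = 0.231825
  u ← 0.750780 + 0.17·0.231825 = 0.790190
s=0.340000, u=0.790190:
  k1 = f(0.340000, 0.790190) = 0.205600
  k2 = f(0.425000, 0.807666) = 0.177676
  u ← 0.790190 + 0.17·0.177676 = 0.820395
u(0.51) ≈ 0.8204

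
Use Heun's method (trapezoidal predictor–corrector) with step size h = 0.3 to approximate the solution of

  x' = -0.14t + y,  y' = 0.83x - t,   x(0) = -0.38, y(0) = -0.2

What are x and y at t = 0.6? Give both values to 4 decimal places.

Heun on (x,y): k1 = f(t_n, state_n); k2 = f(t_n + h, state_n + h·k1); state_{n+1} = state_n + (h/2)·(k1 + k2).
0.000000: (-0.380000, -0.200000)
  k1 = (-0.200000, -0.315400)
  predictor → (-0.440000, -0.294620)
  k2 = (-0.336620, -0.665200)
  → (-0.460493, -0.347090)
0.300000: (-0.460493, -0.347090)
  k1 = (-0.389090, -0.682209)
  predictor → (-0.577220, -0.551753)
  k2 = (-0.635753, -1.079093)
  → (-0.614219, -0.611285)
(x(0.6), y(0.6)) ≈ (-0.6142, -0.6113)

-0.6142, -0.6113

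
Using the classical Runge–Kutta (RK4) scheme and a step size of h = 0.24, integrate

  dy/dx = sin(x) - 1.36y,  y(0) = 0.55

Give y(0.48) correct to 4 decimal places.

RK4: k1 = f(x_n, y_n); k2 = f(x_n + h/2, y_n + (h/2)·k1); k3 = f(x_n + h/2, y_n + (h/2)·k2); k4 = f(x_n + h, y_n + h·k3); y_{n+1} = y_n + (h/6)·(k1 + 2k2 + 2k3 + k4).
x=0.000000, y=0.550000:
  k1 = f(0.000000, 0.550000) = -0.748000
  k2 = f(0.120000, 0.460240) = -0.506214
  k3 = f(0.120000, 0.489254) = -0.545674
  k4 = f(0.240000, 0.419038) = -0.332189
  y ← 0.550000 + (0.24/6)·(k1 + 2k2 + 2k3 + k4) = 0.422641
x=0.240000, y=0.422641:
  k1 = f(0.240000, 0.422641) = -0.337090
  k2 = f(0.360000, 0.382191) = -0.167505
  k3 = f(0.360000, 0.402541) = -0.195181
  k4 = f(0.480000, 0.375798) = -0.049306
  y ← 0.422641 + (0.24/6)·(k1 + 2k2 + 2k3 + k4) = 0.378171
y(0.48) ≈ 0.3782

0.3782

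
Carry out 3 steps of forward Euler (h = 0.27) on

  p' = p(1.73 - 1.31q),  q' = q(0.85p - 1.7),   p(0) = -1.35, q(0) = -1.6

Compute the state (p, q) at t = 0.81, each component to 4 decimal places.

-6.3832, -0.0153

Euler on (p,q): p_{n+1} = p_n + h·p', q_{n+1} = q_n + h·q'.
0.000000: (-1.350000, -1.600000); f=(-5.165100, 4.556000) → (-2.744577, -0.369880)
0.270000: (-2.744577, -0.369880); f=(-6.077983, 1.491686) → (-4.385632, 0.032875)
0.540000: (-4.385632, 0.032875); f=(-7.398271, -0.178439) → (-6.383166, -0.015303)
(p(0.81), q(0.81)) ≈ (-6.3832, -0.0153)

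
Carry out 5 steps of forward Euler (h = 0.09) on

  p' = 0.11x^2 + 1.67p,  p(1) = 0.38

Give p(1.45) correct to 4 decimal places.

Euler: p_{n+1} = p_n + h·f(x_n, p_n).
x=1.000000, p=0.380000: f=0.744600 → p ← 0.380000 + 0.09·0.744600 = 0.447014
x=1.090000, p=0.447014: f=0.877204 → p ← 0.447014 + 0.09·0.877204 = 0.525962
x=1.180000, p=0.525962: f=1.031521 → p ← 0.525962 + 0.09·1.031521 = 0.618799
x=1.270000, p=0.618799: f=1.210814 → p ← 0.618799 + 0.09·1.210814 = 0.727773
x=1.360000, p=0.727773: f=1.418836 → p ← 0.727773 + 0.09·1.418836 = 0.855468
p(1.45) ≈ 0.8555

0.8555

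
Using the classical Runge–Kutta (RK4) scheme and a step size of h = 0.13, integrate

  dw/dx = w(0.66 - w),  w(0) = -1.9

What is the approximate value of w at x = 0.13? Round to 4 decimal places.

RK4: k1 = f(x_n, w_n); k2 = f(x_n + h/2, w_n + (h/2)·k1); k3 = f(x_n + h/2, w_n + (h/2)·k2); k4 = f(x_n + h, w_n + h·k3); w_{n+1} = w_n + (h/6)·(k1 + 2k2 + 2k3 + k4).
x=0.000000, w=-1.900000:
  k1 = f(0.000000, -1.900000) = -4.864000
  k2 = f(0.065000, -2.216160) = -6.374031
  k3 = f(0.065000, -2.314312) = -6.883486
  k4 = f(0.130000, -2.794853) = -9.655807
  w ← -1.900000 + (0.13/6)·(k1 + 2k2 + 2k3 + k4) = -2.789088
w(0.13) ≈ -2.7891

-2.7891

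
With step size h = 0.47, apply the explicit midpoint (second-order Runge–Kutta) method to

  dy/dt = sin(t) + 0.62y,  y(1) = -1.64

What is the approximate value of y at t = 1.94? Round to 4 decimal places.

Midpoint: k1 = f(t_n, y_n); k2 = f(t_n + h/2, y_n + (h/2)·k1); y_{n+1} = y_n + h·k2.
t=1.000000, y=-1.640000:
  k1 = f(1.000000, -1.640000) = -0.175329
  k2 = f(1.235000, -1.681202) = -0.098197
  y ← -1.640000 + 0.47·(-0.098197) = -1.686153
t=1.470000, y=-1.686153:
  k1 = f(1.470000, -1.686153) = -0.050490
  k2 = f(1.705000, -1.698018) = -0.061763
  y ← -1.686153 + 0.47·(-0.061763) = -1.715181
y(1.94) ≈ -1.7152

-1.7152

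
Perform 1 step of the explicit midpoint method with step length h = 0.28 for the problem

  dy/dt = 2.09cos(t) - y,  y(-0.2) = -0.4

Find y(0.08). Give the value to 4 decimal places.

Midpoint: k1 = f(t_n, y_n); k2 = f(t_n + h/2, y_n + (h/2)·k1); y_{n+1} = y_n + h·k2.
t=-0.200000, y=-0.400000:
  k1 = f(-0.200000, -0.400000) = 2.448339
  k2 = f(-0.060000, -0.057233) = 2.143472
  y ← -0.400000 + 0.28·2.143472 = 0.200172
y(0.08) ≈ 0.2002

0.2002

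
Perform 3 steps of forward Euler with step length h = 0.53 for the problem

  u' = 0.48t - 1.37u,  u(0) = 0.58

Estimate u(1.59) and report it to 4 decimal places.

0.3185

Euler: u_{n+1} = u_n + h·f(t_n, u_n).
t=0.000000, u=0.580000: f=-0.794600 → u ← 0.580000 + 0.53·(-0.794600) = 0.158862
t=0.530000, u=0.158862: f=0.036759 → u ← 0.158862 + 0.53·0.036759 = 0.178344
t=1.060000, u=0.178344: f=0.264468 → u ← 0.178344 + 0.53·0.264468 = 0.318513
u(1.59) ≈ 0.3185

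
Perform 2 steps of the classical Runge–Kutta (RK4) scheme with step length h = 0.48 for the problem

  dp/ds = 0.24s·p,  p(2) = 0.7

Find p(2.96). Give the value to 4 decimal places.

1.2395

RK4: k1 = f(s_n, p_n); k2 = f(s_n + h/2, p_n + (h/2)·k1); k3 = f(s_n + h/2, p_n + (h/2)·k2); k4 = f(s_n + h, p_n + h·k3); p_{n+1} = p_n + (h/6)·(k1 + 2k2 + 2k3 + k4).
s=2.000000, p=0.700000:
  k1 = f(2.000000, 0.700000) = 0.336000
  k2 = f(2.240000, 0.780640) = 0.419672
  k3 = f(2.240000, 0.800721) = 0.430468
  k4 = f(2.480000, 0.906625) = 0.539623
  p ← 0.700000 + (0.48/6)·(k1 + 2k2 + 2k3 + k4) = 0.906072
s=2.480000, p=0.906072:
  k1 = f(2.480000, 0.906072) = 0.539294
  k2 = f(2.720000, 1.035503) = 0.675976
  k3 = f(2.720000, 1.068307) = 0.697390
  k4 = f(2.960000, 1.240820) = 0.881478
  p ← 0.906072 + (0.48/6)·(k1 + 2k2 + 2k3 + k4) = 1.239473
p(2.96) ≈ 1.2395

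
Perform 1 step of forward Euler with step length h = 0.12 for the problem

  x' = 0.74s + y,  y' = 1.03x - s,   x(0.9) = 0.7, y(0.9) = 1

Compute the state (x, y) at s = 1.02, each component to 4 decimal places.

0.8999, 0.9785

Euler on (x,y): x_{n+1} = x_n + h·x', y_{n+1} = y_n + h·y'.
0.900000: (0.700000, 1.000000); f=(1.666000, -0.179000) → (0.899920, 0.978520)
(x(1.02), y(1.02)) ≈ (0.8999, 0.9785)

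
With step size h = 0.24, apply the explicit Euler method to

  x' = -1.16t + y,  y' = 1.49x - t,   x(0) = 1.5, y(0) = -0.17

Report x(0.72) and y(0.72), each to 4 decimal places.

Euler on (x,y): x_{n+1} = x_n + h·x', y_{n+1} = y_n + h·y'.
0.000000: (1.500000, -0.170000); f=(-0.170000, 2.235000) → (1.459200, 0.366400)
0.240000: (1.459200, 0.366400); f=(0.088000, 1.934208) → (1.480320, 0.830610)
0.480000: (1.480320, 0.830610); f=(0.273810, 1.725677) → (1.546034, 1.244772)
(x(0.72), y(0.72)) ≈ (1.5460, 1.2448)

1.5460, 1.2448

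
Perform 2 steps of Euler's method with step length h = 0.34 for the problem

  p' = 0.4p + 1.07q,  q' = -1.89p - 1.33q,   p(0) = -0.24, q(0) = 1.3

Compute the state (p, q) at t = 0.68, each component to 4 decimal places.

Euler on (p,q): p_{n+1} = p_n + h·p', q_{n+1} = q_n + h·q'.
0.000000: (-0.240000, 1.300000); f=(1.295000, -1.275400) → (0.200300, 0.866364)
0.340000: (0.200300, 0.866364); f=(1.007129, -1.530831) → (0.542724, 0.345881)
(p(0.68), q(0.68)) ≈ (0.5427, 0.3459)

0.5427, 0.3459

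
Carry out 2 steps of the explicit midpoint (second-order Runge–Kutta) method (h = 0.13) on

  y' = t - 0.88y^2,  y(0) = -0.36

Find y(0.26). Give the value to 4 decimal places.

-0.3570

Midpoint: k1 = f(t_n, y_n); k2 = f(t_n + h/2, y_n + (h/2)·k1); y_{n+1} = y_n + h·k2.
t=0.000000, y=-0.360000:
  k1 = f(0.000000, -0.360000) = -0.114048
  k2 = f(0.065000, -0.367413) = -0.053793
  y ← -0.360000 + 0.13·(-0.053793) = -0.366993
t=0.130000, y=-0.366993:
  k1 = f(0.130000, -0.366993) = 0.011478
  k2 = f(0.195000, -0.366247) = 0.076960
  y ← -0.366993 + 0.13·0.076960 = -0.356988
y(0.26) ≈ -0.3570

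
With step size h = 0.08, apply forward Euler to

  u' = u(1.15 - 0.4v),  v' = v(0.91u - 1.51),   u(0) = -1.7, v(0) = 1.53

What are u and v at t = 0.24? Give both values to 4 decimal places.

Euler on (u,v): u_{n+1} = u_n + h·u', v_{n+1} = v_n + h·v'.
0.000000: (-1.700000, 1.530000); f=(-0.914600, -4.677210) → (-1.773168, 1.155823)
0.080000: (-1.773168, 1.155823); f=(-1.219356, -3.610310) → (-1.870716, 0.866998)
0.160000: (-1.870716, 0.866998); f=(-1.502561, -2.785104) → (-1.990921, 0.644190)
(u(0.24), v(0.24)) ≈ (-1.9909, 0.6442)

-1.9909, 0.6442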